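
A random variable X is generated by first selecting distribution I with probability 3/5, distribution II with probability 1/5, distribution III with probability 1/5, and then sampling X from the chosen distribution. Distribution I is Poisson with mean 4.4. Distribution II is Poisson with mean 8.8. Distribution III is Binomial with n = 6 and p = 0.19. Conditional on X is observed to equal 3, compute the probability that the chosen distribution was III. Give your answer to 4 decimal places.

0.1189

Likelihoods P(X=3 | ·): I: 0.174305; II: 0.0171201; III: 0.0729031.
Posterior ∝ prior × likelihood. Numerator for III: 0.2·0.0729031 = 0.0145806.
Normalizing constant: 0.6·0.174305 + 0.2·0.0171201 + 0.2·0.0729031 = 0.122588.
P(III | observation) = 0.0145806 / 0.122588 = 0.11894.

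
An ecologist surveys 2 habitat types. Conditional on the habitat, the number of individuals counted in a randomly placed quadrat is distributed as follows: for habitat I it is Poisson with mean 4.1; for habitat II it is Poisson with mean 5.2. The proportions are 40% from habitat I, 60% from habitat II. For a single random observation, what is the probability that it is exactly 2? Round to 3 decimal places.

0.100

Conditional on each habitat, P(X = 2): I: 0.139293; II: 0.074584.
By total probability, P(X = 2) = 0.4·0.139293 + 0.6·0.074584 = 0.100468.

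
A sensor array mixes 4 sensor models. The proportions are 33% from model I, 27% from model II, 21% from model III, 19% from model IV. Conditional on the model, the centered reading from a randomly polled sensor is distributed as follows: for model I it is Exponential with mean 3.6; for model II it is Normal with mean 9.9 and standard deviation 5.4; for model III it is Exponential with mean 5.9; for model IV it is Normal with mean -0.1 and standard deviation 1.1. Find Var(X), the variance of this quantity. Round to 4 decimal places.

Per component, I: μ=3.6, E[X²]=25.92; II: μ=9.9, E[X²]=127.17; III: μ=5.9, E[X²]=69.62; IV: μ=-0.1, E[X²]=1.22.
E[X] = 0.33·3.6 + 0.27·9.9 + 0.21·5.9 + 0.19·-0.1 = 5.081.
E[X²] = 0.33·25.92 + 0.27·127.17 + 0.21·69.62 + 0.19·1.22 = 57.7415.
Var(X) = E[X²] − (E[X])² = 57.7415 − 25.8166 = 31.9249.

31.9249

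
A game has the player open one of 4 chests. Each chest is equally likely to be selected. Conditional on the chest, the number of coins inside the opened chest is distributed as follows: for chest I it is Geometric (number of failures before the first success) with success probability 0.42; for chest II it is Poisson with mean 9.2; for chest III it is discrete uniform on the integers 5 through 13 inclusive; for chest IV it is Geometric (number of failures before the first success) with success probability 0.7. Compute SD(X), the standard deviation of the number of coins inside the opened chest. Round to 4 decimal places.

4.6745

Per component, I: μ=1.38095, E[X²]=5.19501; II: μ=9.2, E[X²]=93.84; III: μ=9, E[X²]=87.6667; IV: μ=0.428571, E[X²]=0.795918.
E[X] = 0.25·1.38095 + 0.25·9.2 + 0.25·9 + 0.25·0.428571 = 5.00238.
E[X²] = 0.25·5.19501 + 0.25·93.84 + 0.25·87.6667 + 0.25·0.795918 = 46.8744.
Var(X) = E[X²] − (E[X])² = 46.8744 − 25.0238 = 21.8506.
SD(X) = √21.8506 = 4.67446.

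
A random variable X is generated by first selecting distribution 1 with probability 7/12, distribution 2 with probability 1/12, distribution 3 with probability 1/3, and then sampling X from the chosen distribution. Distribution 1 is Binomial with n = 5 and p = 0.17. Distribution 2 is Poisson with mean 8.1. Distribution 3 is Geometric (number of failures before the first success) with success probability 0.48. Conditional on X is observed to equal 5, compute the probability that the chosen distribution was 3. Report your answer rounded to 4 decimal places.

0.4501

Likelihoods P(X=5 | ·): 1: 0.000141986; 2: 0.088198; 3: 0.0182498.
Posterior ∝ prior × likelihood. Numerator for 3: 0.333333·0.0182498 = 0.00608326.
Normalizing constant: 0.583333·0.000141986 + 0.0833333·0.088198 + 0.333333·0.0182498 = 0.0135159.
P(3 | observation) = 0.00608326 / 0.0135159 = 0.450081.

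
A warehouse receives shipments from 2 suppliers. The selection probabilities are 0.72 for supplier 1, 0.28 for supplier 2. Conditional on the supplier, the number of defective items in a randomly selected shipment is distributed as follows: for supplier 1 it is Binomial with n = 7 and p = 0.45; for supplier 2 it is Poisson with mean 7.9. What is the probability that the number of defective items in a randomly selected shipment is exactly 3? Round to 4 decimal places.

Conditional on each supplier, P(X = 3): 1: 0.291848; 2: 0.0304652.
By total probability, P(X = 3) = 0.72·0.291848 + 0.28·0.0304652 = 0.218661.

0.2187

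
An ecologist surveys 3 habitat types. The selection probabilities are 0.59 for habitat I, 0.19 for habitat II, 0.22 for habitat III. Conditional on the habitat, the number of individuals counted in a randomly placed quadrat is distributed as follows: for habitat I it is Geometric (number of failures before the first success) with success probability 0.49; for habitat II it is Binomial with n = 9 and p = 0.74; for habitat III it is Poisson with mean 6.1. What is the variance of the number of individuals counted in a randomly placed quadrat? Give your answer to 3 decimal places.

9.799

Per component, I: μ=1.04082, E[X²]=3.20741; II: μ=6.66, E[X²]=46.0872; III: μ=6.1, E[X²]=43.31.
E[X] = 0.59·1.04082 + 0.19·6.66 + 0.22·6.1 = 3.22148.
E[X²] = 0.59·3.20741 + 0.19·46.0872 + 0.22·43.31 = 20.1771.
Var(X) = E[X²] − (E[X])² = 20.1771 − 10.3779 = 9.7992.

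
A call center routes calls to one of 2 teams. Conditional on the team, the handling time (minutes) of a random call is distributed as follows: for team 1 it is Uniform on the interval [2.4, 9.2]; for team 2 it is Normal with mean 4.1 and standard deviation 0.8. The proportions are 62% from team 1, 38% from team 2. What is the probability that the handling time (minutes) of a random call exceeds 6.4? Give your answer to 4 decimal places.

Conditional on each team, P(X > 6.4): 1: 0.411765; 2: 0.00202014.
By total probability, P(X > 6.4) = 0.62·0.411765 + 0.38·0.00202014 = 0.256062.

0.2561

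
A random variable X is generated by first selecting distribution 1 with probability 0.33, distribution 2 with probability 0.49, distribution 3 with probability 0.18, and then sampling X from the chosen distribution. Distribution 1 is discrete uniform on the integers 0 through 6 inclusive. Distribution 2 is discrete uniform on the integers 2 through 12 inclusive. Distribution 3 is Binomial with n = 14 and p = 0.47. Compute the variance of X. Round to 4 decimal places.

10.2118

Per component, 1: μ=3, E[X²]=13; 2: μ=7, E[X²]=59; 3: μ=6.58, E[X²]=46.7838.
E[X] = 0.33·3 + 0.49·7 + 0.18·6.58 = 5.6044.
E[X²] = 0.33·13 + 0.49·59 + 0.18·46.7838 = 41.6211.
Var(X) = E[X²] − (E[X])² = 41.6211 − 31.4093 = 10.2118.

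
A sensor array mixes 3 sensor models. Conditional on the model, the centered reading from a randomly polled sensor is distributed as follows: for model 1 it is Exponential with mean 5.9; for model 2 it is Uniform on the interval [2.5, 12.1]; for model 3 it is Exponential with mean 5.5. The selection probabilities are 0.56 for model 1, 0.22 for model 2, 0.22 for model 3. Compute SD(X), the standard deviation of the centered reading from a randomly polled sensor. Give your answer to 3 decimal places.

5.316

Per component, 1: μ=5.9, E[X²]=69.62; 2: μ=7.3, E[X²]=60.97; 3: μ=5.5, E[X²]=60.5.
E[X] = 0.56·5.9 + 0.22·7.3 + 0.22·5.5 = 6.12.
E[X²] = 0.56·69.62 + 0.22·60.97 + 0.22·60.5 = 65.7106.
Var(X) = E[X²] − (E[X])² = 65.7106 − 37.4544 = 28.2562.
SD(X) = √28.2562 = 5.31566.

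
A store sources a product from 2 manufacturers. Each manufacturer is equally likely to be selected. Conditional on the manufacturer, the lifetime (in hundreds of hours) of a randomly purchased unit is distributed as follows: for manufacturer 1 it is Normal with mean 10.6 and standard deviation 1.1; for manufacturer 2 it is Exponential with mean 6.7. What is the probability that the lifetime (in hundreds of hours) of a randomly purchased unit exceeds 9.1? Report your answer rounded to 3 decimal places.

0.585

Conditional on each manufacturer, P(X > 9.1): 1: 0.913659; 2: 0.257121.
By total probability, P(X > 9.1) = 0.5·0.913659 + 0.5·0.257121 = 0.58539.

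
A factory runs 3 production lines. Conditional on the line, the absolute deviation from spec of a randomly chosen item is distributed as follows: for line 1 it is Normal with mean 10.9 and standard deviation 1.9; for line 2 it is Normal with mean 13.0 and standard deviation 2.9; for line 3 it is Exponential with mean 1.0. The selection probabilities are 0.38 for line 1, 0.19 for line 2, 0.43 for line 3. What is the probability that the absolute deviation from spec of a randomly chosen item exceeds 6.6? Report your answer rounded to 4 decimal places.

0.5635

Conditional on each line, P(X > 6.6): 1: 0.988187; 2: 0.986339; 3: 0.00136037.
By total probability, P(X > 6.6) = 0.38·0.988187 + 0.19·0.986339 + 0.43·0.00136037 = 0.563501.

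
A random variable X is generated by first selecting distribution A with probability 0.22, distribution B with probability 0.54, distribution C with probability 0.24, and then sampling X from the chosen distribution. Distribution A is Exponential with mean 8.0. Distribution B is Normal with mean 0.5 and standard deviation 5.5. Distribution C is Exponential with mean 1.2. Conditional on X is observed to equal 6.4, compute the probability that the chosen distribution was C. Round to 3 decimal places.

Likelihoods f(6.4 | ·): A: 0.0561661; B: 0.0408006; C: 0.00402329.
Posterior ∝ prior × likelihood. Numerator for C: 0.24·0.00402329 = 0.00096559.
Normalizing constant: 0.22·0.0561661 + 0.54·0.0408006 + 0.24·0.00402329 = 0.0353545.
P(C | observation) = 0.00096559 / 0.0353545 = 0.0273117.

0.027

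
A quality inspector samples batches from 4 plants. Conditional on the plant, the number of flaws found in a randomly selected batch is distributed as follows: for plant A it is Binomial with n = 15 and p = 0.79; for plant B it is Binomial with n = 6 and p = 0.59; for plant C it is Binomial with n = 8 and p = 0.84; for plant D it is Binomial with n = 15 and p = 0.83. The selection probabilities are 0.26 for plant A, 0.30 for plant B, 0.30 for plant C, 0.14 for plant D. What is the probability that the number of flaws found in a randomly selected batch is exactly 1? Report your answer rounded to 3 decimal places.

Conditional on each plant, P(X = 1): A: 3.84405e-09; B: 0.0410131; C: 1.80389e-05; D: 2.0963e-10.
By total probability, P(X = 1) = 0.26·3.84405e-09 + 0.3·0.0410131 + 0.3·1.80389e-05 + 0.14·2.0963e-10 = 0.0123093.

0.012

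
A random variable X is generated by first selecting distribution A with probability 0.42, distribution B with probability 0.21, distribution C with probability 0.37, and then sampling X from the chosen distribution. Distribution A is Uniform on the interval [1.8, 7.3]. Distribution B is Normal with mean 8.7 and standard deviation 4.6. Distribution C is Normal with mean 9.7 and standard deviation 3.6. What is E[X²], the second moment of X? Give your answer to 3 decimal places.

For each component E[X²] = Var + (mean)², giving A: 23.2233; B: 96.85; C: 107.05.
Overall E[X²] = 0.42·23.2233 + 0.21·96.85 + 0.37·107.05 = 69.7008.

69.701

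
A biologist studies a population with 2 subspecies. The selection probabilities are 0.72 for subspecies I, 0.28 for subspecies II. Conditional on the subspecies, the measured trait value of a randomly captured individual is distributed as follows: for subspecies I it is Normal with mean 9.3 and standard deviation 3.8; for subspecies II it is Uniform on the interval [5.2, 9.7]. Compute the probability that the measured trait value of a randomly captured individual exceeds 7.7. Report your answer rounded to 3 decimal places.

Conditional on each subspecies, P(X > 7.7): I: 0.663142; II: 0.444444.
By total probability, P(X > 7.7) = 0.72·0.663142 + 0.28·0.444444 = 0.601906.

0.602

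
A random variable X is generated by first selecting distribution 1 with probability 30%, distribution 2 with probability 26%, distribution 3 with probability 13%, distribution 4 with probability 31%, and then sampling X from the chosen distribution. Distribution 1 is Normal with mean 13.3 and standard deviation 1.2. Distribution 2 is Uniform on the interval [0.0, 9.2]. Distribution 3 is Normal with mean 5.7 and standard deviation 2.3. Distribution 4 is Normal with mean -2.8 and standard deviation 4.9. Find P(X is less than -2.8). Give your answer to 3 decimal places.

Conditional on each component, P(X < -2.8): 1: 0; 2: 0; 3: 0.000109662; 4: 0.5.
By total probability, P(X < -2.8) = 0.3·0 + 0.26·0 + 0.13·0.000109662 + 0.31·0.5 = 0.155014.

0.155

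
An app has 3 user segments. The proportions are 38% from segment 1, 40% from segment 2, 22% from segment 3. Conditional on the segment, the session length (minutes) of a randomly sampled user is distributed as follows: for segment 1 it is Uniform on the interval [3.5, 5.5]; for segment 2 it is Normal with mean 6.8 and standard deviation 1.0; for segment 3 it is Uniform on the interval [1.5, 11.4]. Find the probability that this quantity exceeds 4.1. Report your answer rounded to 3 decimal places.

Conditional on each segment, P(X > 4.1): 1: 0.7; 2: 0.996533; 3: 0.737374.
By total probability, P(X > 4.1) = 0.38·0.7 + 0.4·0.996533 + 0.22·0.737374 = 0.826835.

0.827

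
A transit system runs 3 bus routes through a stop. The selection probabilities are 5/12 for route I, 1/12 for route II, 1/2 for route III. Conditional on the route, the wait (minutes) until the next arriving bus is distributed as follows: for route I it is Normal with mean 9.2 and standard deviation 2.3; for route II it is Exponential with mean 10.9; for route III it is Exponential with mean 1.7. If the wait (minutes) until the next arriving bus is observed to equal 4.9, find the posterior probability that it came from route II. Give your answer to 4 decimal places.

0.1437

Likelihoods f(4.9 | ·): I: 0.0302129; II: 0.0585248; III: 0.0329428.
Posterior ∝ prior × likelihood. Numerator for II: 0.0833333·0.0585248 = 0.00487707.
Normalizing constant: 0.416667·0.0302129 + 0.0833333·0.0585248 + 0.5·0.0329428 = 0.0339372.
P(II | observation) = 0.00487707 / 0.0339372 = 0.143709.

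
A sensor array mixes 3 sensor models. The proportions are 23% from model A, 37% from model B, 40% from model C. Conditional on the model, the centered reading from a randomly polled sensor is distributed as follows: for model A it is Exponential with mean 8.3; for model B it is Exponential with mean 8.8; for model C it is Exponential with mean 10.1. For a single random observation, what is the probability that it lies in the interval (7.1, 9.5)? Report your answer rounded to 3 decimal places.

Conditional on each model, P(7.1 < X < 9.5): A: 0.106746; B: 0.106526; C: 0.104717.
By total probability, P(7.1 < X < 9.5) = 0.23·0.106746 + 0.37·0.106526 + 0.4·0.104717 = 0.105853.

0.106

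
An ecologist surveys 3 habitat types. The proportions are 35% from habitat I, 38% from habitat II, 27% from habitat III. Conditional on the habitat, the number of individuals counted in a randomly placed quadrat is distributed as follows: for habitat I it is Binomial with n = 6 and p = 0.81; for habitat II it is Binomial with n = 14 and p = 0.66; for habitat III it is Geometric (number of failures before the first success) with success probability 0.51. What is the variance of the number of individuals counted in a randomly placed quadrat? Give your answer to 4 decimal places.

13.0467

Per component, I: μ=4.86, E[X²]=24.543; II: μ=9.24, E[X²]=88.5192; III: μ=0.960784, E[X²]=2.807.
E[X] = 0.35·4.86 + 0.38·9.24 + 0.27·0.960784 = 5.47161.
E[X²] = 0.35·24.543 + 0.38·88.5192 + 0.27·2.807 = 42.9852.
Var(X) = E[X²] − (E[X])² = 42.9852 − 29.9385 = 13.0467.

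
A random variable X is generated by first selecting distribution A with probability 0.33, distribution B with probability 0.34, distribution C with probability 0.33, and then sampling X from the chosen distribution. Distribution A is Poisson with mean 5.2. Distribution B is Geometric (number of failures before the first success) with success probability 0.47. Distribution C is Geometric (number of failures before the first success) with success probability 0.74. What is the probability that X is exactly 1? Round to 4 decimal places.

0.1577

Conditional on each component, P(X = 1): A: 0.0286861; B: 0.2491; C: 0.1924.
By total probability, P(X = 1) = 0.33·0.0286861 + 0.34·0.2491 + 0.33·0.1924 = 0.157652.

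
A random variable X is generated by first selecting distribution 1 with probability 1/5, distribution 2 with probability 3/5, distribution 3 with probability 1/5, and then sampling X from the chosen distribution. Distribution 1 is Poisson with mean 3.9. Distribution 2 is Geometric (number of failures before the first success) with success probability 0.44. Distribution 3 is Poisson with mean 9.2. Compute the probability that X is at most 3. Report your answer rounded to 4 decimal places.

0.6353

Conditional on each component, P(X ≤ 3): 1: 0.453247; 2: 0.901655; 3: 0.0184196.
By total probability, P(X ≤ 3) = 0.2·0.453247 + 0.6·0.901655 + 0.2·0.0184196 = 0.635326.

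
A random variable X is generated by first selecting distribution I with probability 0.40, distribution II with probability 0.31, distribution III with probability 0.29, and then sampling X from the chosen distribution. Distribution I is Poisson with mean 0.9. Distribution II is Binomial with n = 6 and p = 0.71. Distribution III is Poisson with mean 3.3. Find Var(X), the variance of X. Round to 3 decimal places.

Per component, I: μ=0.9, E[X²]=1.71; II: μ=4.26, E[X²]=19.383; III: μ=3.3, E[X²]=14.19.
E[X] = 0.4·0.9 + 0.31·4.26 + 0.29·3.3 = 2.6376.
E[X²] = 0.4·1.71 + 0.31·19.383 + 0.29·14.19 = 10.8078.
Var(X) = E[X²] − (E[X])² = 10.8078 − 6.95693 = 3.8509.

3.851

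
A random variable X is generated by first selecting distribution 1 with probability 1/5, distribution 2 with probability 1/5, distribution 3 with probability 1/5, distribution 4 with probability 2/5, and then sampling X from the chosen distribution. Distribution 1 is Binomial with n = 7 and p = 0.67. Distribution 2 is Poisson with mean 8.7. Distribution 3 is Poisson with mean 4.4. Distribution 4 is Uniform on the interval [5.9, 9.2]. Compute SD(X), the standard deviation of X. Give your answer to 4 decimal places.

Per component, 1: μ=4.69, E[X²]=23.5438; 2: μ=8.7, E[X²]=84.39; 3: μ=4.4, E[X²]=23.76; 4: μ=7.55, E[X²]=57.91.
E[X] = 0.2·4.69 + 0.2·8.7 + 0.2·4.4 + 0.4·7.55 = 6.578.
E[X²] = 0.2·23.5438 + 0.2·84.39 + 0.2·23.76 + 0.4·57.91 = 49.5028.
Var(X) = E[X²] − (E[X])² = 49.5028 − 43.2701 = 6.23268.
SD(X) = √6.23268 = 2.49653.

2.4965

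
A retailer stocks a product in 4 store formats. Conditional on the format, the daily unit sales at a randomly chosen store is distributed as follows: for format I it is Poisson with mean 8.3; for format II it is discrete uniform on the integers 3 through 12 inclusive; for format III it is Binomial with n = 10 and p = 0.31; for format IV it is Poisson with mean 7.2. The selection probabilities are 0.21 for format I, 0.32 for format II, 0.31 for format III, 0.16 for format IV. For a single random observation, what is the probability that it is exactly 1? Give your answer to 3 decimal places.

Conditional on each format, P(X = 1): I: 0.00206269; II: 0; III: 0.109901; IV: 0.00537542.
By total probability, P(X = 1) = 0.21·0.00206269 + 0.32·0 + 0.31·0.109901 + 0.16·0.00537542 = 0.0353627.

0.035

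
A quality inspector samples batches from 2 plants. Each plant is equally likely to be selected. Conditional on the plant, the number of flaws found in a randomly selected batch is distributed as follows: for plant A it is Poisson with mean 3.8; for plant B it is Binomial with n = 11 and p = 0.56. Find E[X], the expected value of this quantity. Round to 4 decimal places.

4.9800

Component means — A: 3.8; B: 6.16.
E[X] = 0.5·3.8 + 0.5·6.16 = 4.98.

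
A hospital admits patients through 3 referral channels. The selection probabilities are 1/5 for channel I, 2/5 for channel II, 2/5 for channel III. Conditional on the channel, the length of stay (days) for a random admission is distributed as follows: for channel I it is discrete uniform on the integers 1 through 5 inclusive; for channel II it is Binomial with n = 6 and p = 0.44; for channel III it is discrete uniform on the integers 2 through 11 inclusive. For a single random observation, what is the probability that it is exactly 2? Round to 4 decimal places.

0.1942

Conditional on each channel, P(X = 2): I: 0.2; II: 0.285594; III: 0.1.
By total probability, P(X = 2) = 0.2·0.2 + 0.4·0.285594 + 0.4·0.1 = 0.194238.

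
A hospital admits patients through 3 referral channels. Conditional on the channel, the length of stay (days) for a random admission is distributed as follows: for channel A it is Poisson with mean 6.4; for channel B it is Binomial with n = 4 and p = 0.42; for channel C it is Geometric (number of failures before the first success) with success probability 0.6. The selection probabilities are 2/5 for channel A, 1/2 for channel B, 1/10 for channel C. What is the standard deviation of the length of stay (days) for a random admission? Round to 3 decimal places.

Per component, A: μ=6.4, E[X²]=47.36; B: μ=1.68, E[X²]=3.7968; C: μ=0.666667, E[X²]=1.55556.
E[X] = 0.4·6.4 + 0.5·1.68 + 0.1·0.666667 = 3.46667.
E[X²] = 0.4·47.36 + 0.5·3.7968 + 0.1·1.55556 = 20.998.
Var(X) = E[X²] − (E[X])² = 20.998 − 12.0178 = 8.98018.
SD(X) = √8.98018 = 2.99669.

2.997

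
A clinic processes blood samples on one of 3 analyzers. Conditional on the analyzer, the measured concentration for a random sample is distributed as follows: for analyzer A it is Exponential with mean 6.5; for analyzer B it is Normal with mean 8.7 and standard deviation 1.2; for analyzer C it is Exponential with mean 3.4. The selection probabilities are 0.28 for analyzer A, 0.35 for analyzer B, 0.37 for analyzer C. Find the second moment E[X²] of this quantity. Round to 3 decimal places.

59.210

For each component E[X²] = Var + (mean)², giving A: 84.5; B: 77.13; C: 23.12.
Overall E[X²] = 0.28·84.5 + 0.35·77.13 + 0.37·23.12 = 59.2099.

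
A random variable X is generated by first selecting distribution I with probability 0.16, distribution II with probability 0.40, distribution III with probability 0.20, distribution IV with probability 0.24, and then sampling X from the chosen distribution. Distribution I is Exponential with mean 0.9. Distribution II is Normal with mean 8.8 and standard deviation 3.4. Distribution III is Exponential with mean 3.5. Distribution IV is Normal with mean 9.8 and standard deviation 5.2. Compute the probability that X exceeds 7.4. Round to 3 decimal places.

0.451

Conditional on each component, P(X > 7.4): I: 0.000268617; II: 0.659744; III: 0.120719; IV: 0.677794.
By total probability, P(X > 7.4) = 0.16·0.000268617 + 0.4·0.659744 + 0.2·0.120719 + 0.24·0.677794 = 0.450755.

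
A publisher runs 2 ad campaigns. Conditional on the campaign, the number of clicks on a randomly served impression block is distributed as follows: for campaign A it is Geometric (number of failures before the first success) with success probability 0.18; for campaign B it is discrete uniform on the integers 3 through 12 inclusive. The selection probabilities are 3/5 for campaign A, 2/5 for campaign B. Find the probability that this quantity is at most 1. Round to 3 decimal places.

Conditional on each campaign, P(X ≤ 1): A: 0.3276; B: 0.
By total probability, P(X ≤ 1) = 0.6·0.3276 + 0.4·0 = 0.19656.

0.197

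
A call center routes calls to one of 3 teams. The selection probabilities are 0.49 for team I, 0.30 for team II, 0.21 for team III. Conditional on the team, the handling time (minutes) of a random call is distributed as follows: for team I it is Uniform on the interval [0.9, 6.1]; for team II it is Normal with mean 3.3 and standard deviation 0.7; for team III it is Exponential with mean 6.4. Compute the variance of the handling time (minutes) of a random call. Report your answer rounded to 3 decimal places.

11.329

Per component, I: μ=3.5, E[X²]=14.5033; II: μ=3.3, E[X²]=11.38; III: μ=6.4, E[X²]=81.92.
E[X] = 0.49·3.5 + 0.3·3.3 + 0.21·6.4 = 4.049.
E[X²] = 0.49·14.5033 + 0.3·11.38 + 0.21·81.92 = 27.7238.
Var(X) = E[X²] − (E[X])² = 27.7238 − 16.3944 = 11.3294.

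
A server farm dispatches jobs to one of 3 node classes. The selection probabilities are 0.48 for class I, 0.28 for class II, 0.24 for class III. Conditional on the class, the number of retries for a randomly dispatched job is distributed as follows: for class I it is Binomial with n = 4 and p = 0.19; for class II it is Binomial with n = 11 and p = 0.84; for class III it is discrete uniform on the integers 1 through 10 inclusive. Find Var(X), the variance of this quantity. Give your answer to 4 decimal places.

Per component, I: μ=0.76, E[X²]=1.1932; II: μ=9.24, E[X²]=86.856; III: μ=5.5, E[X²]=38.5.
E[X] = 0.48·0.76 + 0.28·9.24 + 0.24·5.5 = 4.272.
E[X²] = 0.48·1.1932 + 0.28·86.856 + 0.24·38.5 = 34.1324.
Var(X) = E[X²] − (E[X])² = 34.1324 − 18.25 = 15.8824.

15.8824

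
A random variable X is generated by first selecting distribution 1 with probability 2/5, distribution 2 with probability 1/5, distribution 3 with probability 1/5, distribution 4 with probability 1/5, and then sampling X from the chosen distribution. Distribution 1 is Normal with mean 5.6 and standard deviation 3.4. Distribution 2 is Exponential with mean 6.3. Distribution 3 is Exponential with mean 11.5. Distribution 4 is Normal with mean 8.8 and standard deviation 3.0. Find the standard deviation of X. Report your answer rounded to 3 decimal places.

Per component, 1: μ=5.6, E[X²]=42.92; 2: μ=6.3, E[X²]=79.38; 3: μ=11.5, E[X²]=264.5; 4: μ=8.8, E[X²]=86.44.
E[X] = 0.4·5.6 + 0.2·6.3 + 0.2·11.5 + 0.2·8.8 = 7.56.
E[X²] = 0.4·42.92 + 0.2·79.38 + 0.2·264.5 + 0.2·86.44 = 103.232.
Var(X) = E[X²] − (E[X])² = 103.232 − 57.1536 = 46.0784.
SD(X) = √46.0784 = 6.78811.

6.788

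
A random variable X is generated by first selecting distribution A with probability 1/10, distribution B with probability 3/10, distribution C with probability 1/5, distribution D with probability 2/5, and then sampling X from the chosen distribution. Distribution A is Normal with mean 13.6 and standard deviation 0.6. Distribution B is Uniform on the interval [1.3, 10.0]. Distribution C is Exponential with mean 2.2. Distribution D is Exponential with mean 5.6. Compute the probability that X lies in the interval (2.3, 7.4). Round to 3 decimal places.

0.398

Conditional on each component, P(2.3 < X < 7.4): A: 0; B: 0.586207; C: 0.316923; D: 0.396422.
By total probability, P(2.3 < X < 7.4) = 0.1·0 + 0.3·0.586207 + 0.2·0.316923 + 0.4·0.396422 = 0.397816.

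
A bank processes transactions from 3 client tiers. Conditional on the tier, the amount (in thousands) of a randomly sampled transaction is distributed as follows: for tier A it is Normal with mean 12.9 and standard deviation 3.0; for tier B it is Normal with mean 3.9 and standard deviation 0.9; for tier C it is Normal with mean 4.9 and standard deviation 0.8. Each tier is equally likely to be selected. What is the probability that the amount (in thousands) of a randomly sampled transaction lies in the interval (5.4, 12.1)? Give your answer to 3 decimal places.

0.234

Conditional on each tier, P(5.4 < X < 12.1): A: 0.388653; B: 0.0477904; C: 0.265986.
By total probability, P(5.4 < X < 12.1) = 0.333333·0.388653 + 0.333333·0.0477904 + 0.333333·0.265986 = 0.234143.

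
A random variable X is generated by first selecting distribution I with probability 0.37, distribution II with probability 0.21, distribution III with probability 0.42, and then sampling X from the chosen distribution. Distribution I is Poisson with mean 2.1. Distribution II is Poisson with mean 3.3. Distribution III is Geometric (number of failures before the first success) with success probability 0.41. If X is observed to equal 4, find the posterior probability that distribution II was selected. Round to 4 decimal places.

Likelihoods P(X=4 | ·): I: 0.099231; II: 0.182252; III: 0.0496812.
Posterior ∝ prior × likelihood. Numerator for II: 0.21·0.182252 = 0.038273.
Normalizing constant: 0.37·0.099231 + 0.21·0.182252 + 0.42·0.0496812 = 0.0958545.
P(II | observation) = 0.038273 / 0.0958545 = 0.399282.

0.3993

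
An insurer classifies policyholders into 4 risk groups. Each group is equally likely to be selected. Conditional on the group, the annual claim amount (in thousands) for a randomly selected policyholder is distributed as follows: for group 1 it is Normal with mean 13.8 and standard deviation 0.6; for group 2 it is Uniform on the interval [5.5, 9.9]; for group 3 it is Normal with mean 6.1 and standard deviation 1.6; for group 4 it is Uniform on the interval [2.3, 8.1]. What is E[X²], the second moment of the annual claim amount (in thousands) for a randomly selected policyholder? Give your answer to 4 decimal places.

For each component E[X²] = Var + (mean)², giving 1: 190.8; 2: 60.9033; 3: 39.77; 4: 29.8433.
Overall E[X²] = 0.25·190.8 + 0.25·60.9033 + 0.25·39.77 + 0.25·29.8433 = 80.3292.

80.3292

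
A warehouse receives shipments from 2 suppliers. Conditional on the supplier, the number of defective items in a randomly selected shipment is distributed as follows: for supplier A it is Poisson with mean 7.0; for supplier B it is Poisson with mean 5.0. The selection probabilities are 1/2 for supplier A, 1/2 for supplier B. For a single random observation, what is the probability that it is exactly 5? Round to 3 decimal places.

0.152

Conditional on each supplier, P(X = 5): A: 0.127717; B: 0.175467.
By total probability, P(X = 5) = 0.5·0.127717 + 0.5·0.175467 = 0.151592.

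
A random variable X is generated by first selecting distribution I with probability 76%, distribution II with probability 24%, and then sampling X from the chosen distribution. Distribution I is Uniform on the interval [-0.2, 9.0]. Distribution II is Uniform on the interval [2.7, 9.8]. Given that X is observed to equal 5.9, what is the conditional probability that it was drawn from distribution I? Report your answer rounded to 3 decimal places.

Likelihoods f(5.9 | ·): I: 0.108696; II: 0.140845.
Posterior ∝ prior × likelihood. Numerator for I: 0.76·0.108696 = 0.0826087.
Normalizing constant: 0.76·0.108696 + 0.24·0.140845 = 0.116412.
P(I | observation) = 0.0826087 / 0.116412 = 0.709627.

0.710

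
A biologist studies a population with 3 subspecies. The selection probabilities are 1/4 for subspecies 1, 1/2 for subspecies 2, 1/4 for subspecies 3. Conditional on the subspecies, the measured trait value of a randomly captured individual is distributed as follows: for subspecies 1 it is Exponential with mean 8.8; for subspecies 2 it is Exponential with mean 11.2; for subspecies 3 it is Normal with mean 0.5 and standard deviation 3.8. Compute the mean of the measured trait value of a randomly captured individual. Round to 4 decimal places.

Component means — 1: 8.8; 2: 11.2; 3: 0.5.
E[X] = 0.25·8.8 + 0.5·11.2 + 0.25·0.5 = 7.925.

7.9250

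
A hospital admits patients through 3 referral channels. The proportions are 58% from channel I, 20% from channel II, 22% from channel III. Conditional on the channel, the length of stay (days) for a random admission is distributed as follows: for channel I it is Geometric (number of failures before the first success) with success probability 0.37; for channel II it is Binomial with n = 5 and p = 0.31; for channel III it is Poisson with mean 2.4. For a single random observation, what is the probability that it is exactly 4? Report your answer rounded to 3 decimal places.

0.068

Conditional on each channel, P(X = 4): I: 0.058286; II: 0.0318615; III: 0.125408.
By total probability, P(X = 4) = 0.58·0.058286 + 0.2·0.0318615 + 0.22·0.125408 = 0.067768.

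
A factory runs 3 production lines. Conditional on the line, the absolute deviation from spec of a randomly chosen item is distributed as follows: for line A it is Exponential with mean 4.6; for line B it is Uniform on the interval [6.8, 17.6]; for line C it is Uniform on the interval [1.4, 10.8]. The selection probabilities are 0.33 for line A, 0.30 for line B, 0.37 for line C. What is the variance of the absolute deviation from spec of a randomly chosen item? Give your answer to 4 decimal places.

Per component, A: μ=4.6, E[X²]=42.32; B: μ=12.2, E[X²]=158.56; C: μ=6.1, E[X²]=44.5733.
E[X] = 0.33·4.6 + 0.3·12.2 + 0.37·6.1 = 7.435.
E[X²] = 0.33·42.32 + 0.3·158.56 + 0.37·44.5733 = 78.0257.
Var(X) = E[X²] − (E[X])² = 78.0257 − 55.2792 = 22.7465.

22.7465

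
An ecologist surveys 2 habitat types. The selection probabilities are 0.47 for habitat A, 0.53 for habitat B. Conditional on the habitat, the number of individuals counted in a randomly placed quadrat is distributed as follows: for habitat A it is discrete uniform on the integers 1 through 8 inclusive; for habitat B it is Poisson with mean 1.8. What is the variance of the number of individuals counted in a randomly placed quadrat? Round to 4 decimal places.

5.2374

Per component, A: μ=4.5, E[X²]=25.5; B: μ=1.8, E[X²]=5.04.
E[X] = 0.47·4.5 + 0.53·1.8 = 3.069.
E[X²] = 0.47·25.5 + 0.53·5.04 = 14.6562.
Var(X) = E[X²] − (E[X])² = 14.6562 − 9.41876 = 5.23744.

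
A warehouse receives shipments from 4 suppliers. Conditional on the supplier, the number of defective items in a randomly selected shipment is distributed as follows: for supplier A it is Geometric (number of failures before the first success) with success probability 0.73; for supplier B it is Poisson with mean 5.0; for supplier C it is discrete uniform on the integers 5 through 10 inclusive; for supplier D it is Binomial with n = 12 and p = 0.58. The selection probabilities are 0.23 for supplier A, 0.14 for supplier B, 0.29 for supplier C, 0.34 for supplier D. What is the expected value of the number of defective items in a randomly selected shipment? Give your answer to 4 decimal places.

Component means — A: 0.369863; B: 5; C: 7.5; D: 6.96.
E[X] = 0.23·0.369863 + 0.14·5 + 0.29·7.5 + 0.34·6.96 = 5.32647.

5.3265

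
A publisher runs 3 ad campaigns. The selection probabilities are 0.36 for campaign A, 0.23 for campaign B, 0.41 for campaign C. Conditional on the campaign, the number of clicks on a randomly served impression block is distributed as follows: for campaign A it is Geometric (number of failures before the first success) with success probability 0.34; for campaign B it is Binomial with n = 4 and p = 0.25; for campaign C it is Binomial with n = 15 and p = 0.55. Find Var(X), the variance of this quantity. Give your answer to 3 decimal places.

Per component, A: μ=1.94118, E[X²]=9.47751; B: μ=1, E[X²]=1.75; C: μ=8.25, E[X²]=71.775.
E[X] = 0.36·1.94118 + 0.23·1 + 0.41·8.25 = 4.31132.
E[X²] = 0.36·9.47751 + 0.23·1.75 + 0.41·71.775 = 33.2422.
Var(X) = E[X²] − (E[X])² = 33.2422 − 18.5875 = 14.6546.

14.655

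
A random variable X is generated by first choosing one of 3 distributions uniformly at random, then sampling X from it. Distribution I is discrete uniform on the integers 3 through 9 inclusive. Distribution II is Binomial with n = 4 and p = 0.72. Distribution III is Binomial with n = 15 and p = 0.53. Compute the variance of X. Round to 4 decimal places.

7.2078

Per component, I: μ=6, E[X²]=40; II: μ=2.88, E[X²]=9.1008; III: μ=7.95, E[X²]=66.939.
E[X] = 0.333333·6 + 0.333333·2.88 + 0.333333·7.95 = 5.61.
E[X²] = 0.333333·40 + 0.333333·9.1008 + 0.333333·66.939 = 38.6799.
Var(X) = E[X²] − (E[X])² = 38.6799 − 31.4721 = 7.20783.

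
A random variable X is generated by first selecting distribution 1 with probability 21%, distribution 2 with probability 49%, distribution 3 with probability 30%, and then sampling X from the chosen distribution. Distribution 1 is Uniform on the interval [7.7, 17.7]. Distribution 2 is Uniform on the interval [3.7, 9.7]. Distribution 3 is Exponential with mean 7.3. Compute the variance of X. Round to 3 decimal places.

24.801

Per component, 1: μ=12.7, E[X²]=169.623; 2: μ=6.7, E[X²]=47.89; 3: μ=7.3, E[X²]=106.58.
E[X] = 0.21·12.7 + 0.49·6.7 + 0.3·7.3 = 8.14.
E[X²] = 0.21·169.623 + 0.49·47.89 + 0.3·106.58 = 91.061.
Var(X) = E[X²] − (E[X])² = 91.061 − 66.2596 = 24.8014.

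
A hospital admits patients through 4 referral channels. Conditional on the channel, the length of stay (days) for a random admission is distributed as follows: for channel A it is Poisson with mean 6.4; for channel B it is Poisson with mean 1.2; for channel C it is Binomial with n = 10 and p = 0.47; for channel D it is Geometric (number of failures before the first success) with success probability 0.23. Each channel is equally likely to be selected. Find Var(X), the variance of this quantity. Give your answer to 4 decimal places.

9.7828

Per component, A: μ=6.4, E[X²]=47.36; B: μ=1.2, E[X²]=2.64; C: μ=4.7, E[X²]=24.581; D: μ=3.34783, E[X²]=25.7637.
E[X] = 0.25·6.4 + 0.25·1.2 + 0.25·4.7 + 0.25·3.34783 = 3.91196.
E[X²] = 0.25·47.36 + 0.25·2.64 + 0.25·24.581 + 0.25·25.7637 = 25.0862.
Var(X) = E[X²] − (E[X])² = 25.0862 − 15.3034 = 9.78277.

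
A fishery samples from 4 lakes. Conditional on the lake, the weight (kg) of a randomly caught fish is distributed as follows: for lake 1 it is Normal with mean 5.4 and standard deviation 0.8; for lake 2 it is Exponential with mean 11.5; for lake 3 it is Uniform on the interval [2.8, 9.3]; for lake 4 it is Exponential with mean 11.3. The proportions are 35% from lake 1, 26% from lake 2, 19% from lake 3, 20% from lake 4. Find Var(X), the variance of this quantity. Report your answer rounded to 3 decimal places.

Per component, 1: μ=5.4, E[X²]=29.8; 2: μ=11.5, E[X²]=264.5; 3: μ=6.05, E[X²]=40.1233; 4: μ=11.3, E[X²]=255.38.
E[X] = 0.35·5.4 + 0.26·11.5 + 0.19·6.05 + 0.2·11.3 = 8.2895.
E[X²] = 0.35·29.8 + 0.26·264.5 + 0.19·40.1233 + 0.2·255.38 = 137.899.
Var(X) = E[X²] − (E[X])² = 137.899 − 68.7158 = 69.1836.

69.184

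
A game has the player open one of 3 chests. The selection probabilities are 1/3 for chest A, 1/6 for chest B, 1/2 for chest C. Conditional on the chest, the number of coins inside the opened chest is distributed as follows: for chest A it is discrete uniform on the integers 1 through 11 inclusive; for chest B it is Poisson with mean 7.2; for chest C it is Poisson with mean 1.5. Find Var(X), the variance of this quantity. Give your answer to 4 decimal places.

11.4458

Per component, A: μ=6, E[X²]=46; B: μ=7.2, E[X²]=59.04; C: μ=1.5, E[X²]=3.75.
E[X] = 0.333333·6 + 0.166667·7.2 + 0.5·1.5 = 3.95.
E[X²] = 0.333333·46 + 0.166667·59.04 + 0.5·3.75 = 27.0483.
Var(X) = E[X²] − (E[X])² = 27.0483 − 15.6025 = 11.4458.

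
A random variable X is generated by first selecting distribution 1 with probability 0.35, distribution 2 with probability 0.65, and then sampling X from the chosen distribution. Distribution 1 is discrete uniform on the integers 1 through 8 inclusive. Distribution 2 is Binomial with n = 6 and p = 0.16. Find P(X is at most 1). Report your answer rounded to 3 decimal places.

Conditional on each component, P(X ≤ 1): 1: 0.125; 2: 0.752781.
By total probability, P(X ≤ 1) = 0.35·0.125 + 0.65·0.752781 = 0.533058.

0.533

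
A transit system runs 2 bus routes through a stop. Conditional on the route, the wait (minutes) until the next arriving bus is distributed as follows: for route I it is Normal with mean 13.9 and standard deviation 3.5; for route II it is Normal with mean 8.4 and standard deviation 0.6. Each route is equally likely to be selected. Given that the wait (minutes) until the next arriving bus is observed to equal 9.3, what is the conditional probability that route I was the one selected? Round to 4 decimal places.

0.1821

Likelihoods f(9.3 | ·): I: 0.0480566; II: 0.215863.
Posterior ∝ prior × likelihood. Numerator for I: 0.5·0.0480566 = 0.0240283.
Normalizing constant: 0.5·0.0480566 + 0.5·0.215863 = 0.13196.
P(I | observation) = 0.0240283 / 0.13196 = 0.182088.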